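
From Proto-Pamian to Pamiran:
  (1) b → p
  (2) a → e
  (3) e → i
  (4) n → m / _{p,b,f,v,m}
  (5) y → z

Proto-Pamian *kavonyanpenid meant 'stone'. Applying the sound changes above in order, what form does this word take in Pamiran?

Pamiran: start from *kavonyanpenid.
  rule 1: no change — kavonyanpenid
  rule 2 (vowel merger): kavonyanpenid → kevonyenpenid
  rule 3 (vowel merger): kevonyenpenid → kivonyinpinid
  rule 4 (nasal place assimilation): kivonyinpinid → kivonyimpinid
  rule 5 (unconditioned shift): kivonyimpinid → kivonzimpinid
  ⇒ Pamiran kivonzimpinid

kivonzimpinid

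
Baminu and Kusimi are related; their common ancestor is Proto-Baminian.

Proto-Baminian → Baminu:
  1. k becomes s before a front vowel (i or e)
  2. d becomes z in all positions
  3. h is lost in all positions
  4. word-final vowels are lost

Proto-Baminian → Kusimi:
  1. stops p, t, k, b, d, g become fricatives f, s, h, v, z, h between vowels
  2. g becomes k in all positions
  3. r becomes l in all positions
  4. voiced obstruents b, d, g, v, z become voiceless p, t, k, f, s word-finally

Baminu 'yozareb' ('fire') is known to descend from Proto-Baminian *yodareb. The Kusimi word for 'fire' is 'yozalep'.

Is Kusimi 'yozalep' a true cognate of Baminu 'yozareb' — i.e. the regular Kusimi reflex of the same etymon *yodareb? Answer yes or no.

yes

Derive the expected Kusimi reflex of *yodareb:
Kusimi: start from *yodareb.
  rule 1 (intervocalic lenition): yodareb → yozareb
  rule 2: no change — yozareb
  rule 3 (unconditioned shift): yozareb → yozaleb
  rule 4 (final devoicing): yozaleb → yozalep
  ⇒ Kusimi yozalep
Kusimi 'yozalep' matches the regular reflex exactly, so the pair is cognate.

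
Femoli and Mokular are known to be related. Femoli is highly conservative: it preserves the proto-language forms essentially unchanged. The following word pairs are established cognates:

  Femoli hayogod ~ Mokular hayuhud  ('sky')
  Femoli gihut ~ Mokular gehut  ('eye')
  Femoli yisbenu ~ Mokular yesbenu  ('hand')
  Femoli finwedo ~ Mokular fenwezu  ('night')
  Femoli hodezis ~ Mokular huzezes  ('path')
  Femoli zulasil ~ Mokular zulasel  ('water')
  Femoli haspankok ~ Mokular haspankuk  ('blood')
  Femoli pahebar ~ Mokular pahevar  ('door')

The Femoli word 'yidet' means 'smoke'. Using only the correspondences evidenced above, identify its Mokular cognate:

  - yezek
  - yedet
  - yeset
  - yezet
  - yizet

gihut ~ gehut, yisbenu ~ yesbenu — Femoli i corresponds to Mokular e after a consonant, before a consonant other than r, m, n, p, b, f, v.
hodezis ~ huzezes — Femoli d corresponds to Mokular z between vowels (before a front vowel).
Applying these to Femoli 'yidet':
  yidet → yedet   (i→e after a consonant, before a consonant other than r, m, n, p, b, f, v)
  yedet → yezet   (d→z between vowels (before a front vowel))
So the Mokular cognate is 'yezet'.

yezet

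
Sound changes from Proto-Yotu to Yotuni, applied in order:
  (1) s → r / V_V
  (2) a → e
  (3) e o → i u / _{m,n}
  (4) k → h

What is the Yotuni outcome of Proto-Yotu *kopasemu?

Yotuni: *kopasemu
  kopasemu → koparemu   [rhotacism]
  koparemu → koperemu   [vowel merger]
  koperemu → koperimu   [pre-nasal raising]
  koperimu → hoperimu   [unconditioned shift]
  giving Yotuni hoperimu.

hoperimu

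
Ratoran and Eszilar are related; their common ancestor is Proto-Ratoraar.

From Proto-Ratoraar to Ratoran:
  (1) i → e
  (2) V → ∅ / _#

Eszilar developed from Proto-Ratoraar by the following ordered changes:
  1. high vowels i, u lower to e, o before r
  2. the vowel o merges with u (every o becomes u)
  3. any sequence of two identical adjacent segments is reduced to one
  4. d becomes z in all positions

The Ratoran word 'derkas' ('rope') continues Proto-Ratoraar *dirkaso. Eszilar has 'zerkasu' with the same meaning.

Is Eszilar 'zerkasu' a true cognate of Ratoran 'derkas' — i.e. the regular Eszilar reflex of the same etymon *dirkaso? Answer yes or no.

Derive the expected Eszilar reflex of *dirkaso:
Eszilar: *dirkaso
  dirkaso → derkaso   [pre-rhotic lowering]
  derkaso → derkasu   [vowel merger]
  derkasu (rule 3 does not apply)
  derkasu → zerkasu   [unconditioned shift]
  giving Eszilar zerkasu.
Eszilar 'zerkasu' matches the regular reflex exactly, so the pair is cognate.

yes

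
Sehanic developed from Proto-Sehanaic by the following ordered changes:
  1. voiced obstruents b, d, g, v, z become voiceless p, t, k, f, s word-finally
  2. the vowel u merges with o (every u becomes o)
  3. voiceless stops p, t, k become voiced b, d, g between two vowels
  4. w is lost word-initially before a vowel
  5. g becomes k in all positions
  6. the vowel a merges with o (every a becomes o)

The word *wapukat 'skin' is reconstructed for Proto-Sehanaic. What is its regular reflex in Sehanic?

Sehanic: *wapukat > wapokat > wabogat > abogat > abokat > obokot  (by vowel merger, intervocalic voicing, glide loss, unconditioned shift, vowel merger)

obokot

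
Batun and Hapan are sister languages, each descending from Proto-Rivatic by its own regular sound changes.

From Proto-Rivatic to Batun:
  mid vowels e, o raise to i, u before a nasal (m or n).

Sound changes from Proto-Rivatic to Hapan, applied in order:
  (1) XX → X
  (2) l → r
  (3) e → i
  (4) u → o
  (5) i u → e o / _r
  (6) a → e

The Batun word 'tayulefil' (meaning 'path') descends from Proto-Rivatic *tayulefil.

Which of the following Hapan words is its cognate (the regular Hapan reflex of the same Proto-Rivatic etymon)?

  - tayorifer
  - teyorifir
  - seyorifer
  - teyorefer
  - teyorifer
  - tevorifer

teyorifer

Hapan: *tayulefil > tayurefir > tayurifir > tayorifir > tayorifer > teyorifer  (by unconditioned shift, vowel merger, vowel merger, pre-rhotic lowering, vowel merger)
The other candidates each miss or misapply at least one Hapan change.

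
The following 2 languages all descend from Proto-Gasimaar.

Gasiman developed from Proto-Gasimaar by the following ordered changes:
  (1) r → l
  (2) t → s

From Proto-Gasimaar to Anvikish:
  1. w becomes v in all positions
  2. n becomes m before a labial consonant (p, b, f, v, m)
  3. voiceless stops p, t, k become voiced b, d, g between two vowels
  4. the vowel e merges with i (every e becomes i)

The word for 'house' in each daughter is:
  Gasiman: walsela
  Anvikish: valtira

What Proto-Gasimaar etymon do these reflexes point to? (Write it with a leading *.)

Position 6: Gasiman has l, Anvikish has r. Anvikish preserves r here (none of its changes turn any other segment into r), so the proto-segment is *r.
Position 4: Gasiman has s, Anvikish has t. Anvikish preserves t here (none of its changes turn any other segment into t), so the proto-segment is *t.
This points to *waltera. Verify forward in each daughter:
Gasiman: *waltera
  waltera → waltela   [unconditioned shift]
  waltela → walsela   [unconditioned shift]
  giving Gasiman walsela.
Anvikish: *waltera > valtera > valtira  (by unconditioned shift, vowel merger)
*waltera is the unique common source.

*waltera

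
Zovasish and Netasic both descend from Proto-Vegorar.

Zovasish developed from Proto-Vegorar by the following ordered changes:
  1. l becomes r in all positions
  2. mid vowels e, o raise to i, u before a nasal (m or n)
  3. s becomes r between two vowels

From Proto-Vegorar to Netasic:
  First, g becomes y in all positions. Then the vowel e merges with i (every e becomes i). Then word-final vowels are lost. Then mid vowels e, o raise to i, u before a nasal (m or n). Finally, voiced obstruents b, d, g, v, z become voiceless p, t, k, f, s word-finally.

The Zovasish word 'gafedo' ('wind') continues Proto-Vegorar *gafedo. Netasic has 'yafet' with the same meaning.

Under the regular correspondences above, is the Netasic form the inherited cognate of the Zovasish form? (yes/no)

no

Derive the expected Netasic reflex of *gafedo:
Netasic: *gafedo > yafedo > yafido > yafid > yafit  (by unconditioned shift, vowel merger, apocope, final devoicing)
The regular Netasic reflex would be 'yafit', but the attested form is 'yafet'. The correspondence is irregular, so they are not cognates (the Netasic form has a different source).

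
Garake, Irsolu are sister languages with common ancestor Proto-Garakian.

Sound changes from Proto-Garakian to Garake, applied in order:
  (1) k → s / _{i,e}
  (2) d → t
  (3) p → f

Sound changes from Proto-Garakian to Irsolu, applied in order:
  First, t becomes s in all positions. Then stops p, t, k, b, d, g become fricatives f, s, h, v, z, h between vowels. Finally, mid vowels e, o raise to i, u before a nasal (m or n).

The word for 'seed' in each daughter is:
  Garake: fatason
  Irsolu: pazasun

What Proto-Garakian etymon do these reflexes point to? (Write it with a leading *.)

Position 3: Garake has t, Irsolu has z. Taking the neighbouring segments as reconstructed: Garake t could go back to *t or *d; Irsolu z could go back to *d or *z — the one source consistent with every daughter is *d.
Position 1: Garake has f, Irsolu has p. Irsolu preserves p here (none of its changes turn any other segment into p), so the proto-segment is *p.
Position 6: Garake has o, Irsolu has u. Garake preserves o here (none of its changes turn any other segment into o), so the proto-segment is *o.
This points to *padason. Verify forward in each daughter:
Garake: *padason > patason > fatason  (by unconditioned shift, unconditioned shift)
Irsolu: *padason > pazason > pazasun  (by intervocalic lenition, pre-nasal raising)
Only *padason yields all of Garake fatason, Irsolu pazasun.

*padason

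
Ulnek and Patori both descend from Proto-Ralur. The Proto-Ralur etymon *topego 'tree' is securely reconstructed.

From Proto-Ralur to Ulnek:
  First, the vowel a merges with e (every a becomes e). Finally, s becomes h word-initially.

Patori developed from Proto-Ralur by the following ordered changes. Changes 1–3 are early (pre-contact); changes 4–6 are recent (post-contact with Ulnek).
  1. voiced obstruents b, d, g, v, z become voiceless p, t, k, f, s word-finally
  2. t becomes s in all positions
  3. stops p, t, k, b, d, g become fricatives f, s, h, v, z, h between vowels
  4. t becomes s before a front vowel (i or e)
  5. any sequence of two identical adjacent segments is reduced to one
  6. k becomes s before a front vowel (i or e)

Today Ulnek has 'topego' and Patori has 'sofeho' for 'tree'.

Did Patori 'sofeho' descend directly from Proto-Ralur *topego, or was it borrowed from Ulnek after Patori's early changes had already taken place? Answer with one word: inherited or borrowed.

inherited

If inherited, *topego would pass through all of Patori's changes:
Patori: *topego
  topego (rule 1 does not apply)
  topego → sopego   [unconditioned shift]
  sopego → sofeho   [intervocalic lenition]
  sofeho (rule 4 does not apply)
  sofeho (rule 5 does not apply)
  sofeho (rule 6 does not apply)
  giving Patori sofeho.
If borrowed from Ulnek 'topego' after the early changes, it would undergo only the recent ones:
  rule 4 (palatalisation): no change (topego)
  rule 5 (degemination): no change (topego)
  rule 6 (palatalisation): no change (topego)
  ⇒ as a loan: topego
Patori 'sofeho' matches the inherited outcome exactly, so it is an inherited cognate, not a loan.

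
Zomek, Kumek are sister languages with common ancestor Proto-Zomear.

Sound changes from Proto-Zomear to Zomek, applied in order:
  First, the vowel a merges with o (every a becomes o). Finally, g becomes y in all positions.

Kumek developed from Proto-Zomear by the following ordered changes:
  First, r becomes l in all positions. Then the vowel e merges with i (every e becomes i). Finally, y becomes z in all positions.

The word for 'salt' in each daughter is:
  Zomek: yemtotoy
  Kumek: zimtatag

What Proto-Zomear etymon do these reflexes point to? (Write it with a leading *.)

*yemtatag

Position 7: Zomek has o, Kumek has a. Kumek preserves a here (none of its changes turn any other segment into a), so the proto-segment is *a.
Position 8: Zomek has y, Kumek has g. Kumek preserves g here (none of its changes turn any other segment into g), so the proto-segment is *g.
Position 1: Zomek has y, Kumek has z. Taking the neighbouring segments as reconstructed: Zomek y could go back to *g or *y; Kumek z could go back to *z or *y — the one source consistent with every daughter is *y.
Verify the candidate proto-form against each daughter:
Zomek: start from *yemtatag.
  rule 1 (vowel merger): yemtatag → yemtotog
  rule 2 (unconditioned shift): yemtotog → yemtotoy
  ⇒ Zomek yemtotoy
Kumek: *yemtatag
  yemtatag (rule 1 does not apply)
  yemtatag → yimtatag   [vowel merger]
  yimtatag → zimtatag   [unconditioned shift]
  giving Kumek zimtatag.
Only *yemtatag yields all of Zomek yemtotoy, Kumek zimtatag.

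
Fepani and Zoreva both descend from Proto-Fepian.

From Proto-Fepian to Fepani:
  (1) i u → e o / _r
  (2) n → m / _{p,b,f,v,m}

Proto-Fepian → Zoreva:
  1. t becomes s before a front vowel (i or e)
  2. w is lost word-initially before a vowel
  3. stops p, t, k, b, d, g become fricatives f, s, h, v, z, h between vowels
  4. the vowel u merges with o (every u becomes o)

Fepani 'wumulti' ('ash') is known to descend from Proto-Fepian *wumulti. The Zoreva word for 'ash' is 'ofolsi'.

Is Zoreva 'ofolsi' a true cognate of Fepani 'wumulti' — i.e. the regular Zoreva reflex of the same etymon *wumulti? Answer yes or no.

no

Derive the expected Zoreva reflex of *wumulti:
Zoreva: start from *wumulti.
  rule 1 (palatalisation): wumulti → wumulsi
  rule 2 (glide loss): wumulsi → umulsi
  rule 3: no change — umulsi
  rule 4 (vowel merger): umulsi → omolsi
  ⇒ Zoreva omolsi
The regular Zoreva reflex would be 'omolsi', but the attested form is 'ofolsi'. The correspondence is irregular, so they are not cognates (the Zoreva form has a different source).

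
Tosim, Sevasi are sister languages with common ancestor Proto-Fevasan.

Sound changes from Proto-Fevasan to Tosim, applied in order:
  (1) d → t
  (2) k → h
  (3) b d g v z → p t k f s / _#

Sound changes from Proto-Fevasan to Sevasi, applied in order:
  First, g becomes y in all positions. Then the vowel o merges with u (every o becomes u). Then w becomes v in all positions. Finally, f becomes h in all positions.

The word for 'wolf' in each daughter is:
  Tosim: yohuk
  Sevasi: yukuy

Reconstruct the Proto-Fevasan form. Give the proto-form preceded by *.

Position 3: Tosim has h, Sevasi has k. Sevasi preserves k here (none of its changes turn any other segment into k), so the proto-segment is *k.
Position 5: Tosim has k, Sevasi has y. In Tosim, k can only continue *g, so the proto-segment is *g.
Verify the candidate proto-form against each daughter:
Tosim: start from *yokug.
  rule 1: no change — yokug
  rule 2 (unconditioned shift): yokug → yohug
  rule 3 (final devoicing): yohug → yohuk
  ⇒ Tosim yohuk
Sevasi: *yokug > yokuy > yukuy  (by unconditioned shift, vowel merger)
Only *yokug yields all of Tosim yohuk, Sevasi yukuy.

*yokug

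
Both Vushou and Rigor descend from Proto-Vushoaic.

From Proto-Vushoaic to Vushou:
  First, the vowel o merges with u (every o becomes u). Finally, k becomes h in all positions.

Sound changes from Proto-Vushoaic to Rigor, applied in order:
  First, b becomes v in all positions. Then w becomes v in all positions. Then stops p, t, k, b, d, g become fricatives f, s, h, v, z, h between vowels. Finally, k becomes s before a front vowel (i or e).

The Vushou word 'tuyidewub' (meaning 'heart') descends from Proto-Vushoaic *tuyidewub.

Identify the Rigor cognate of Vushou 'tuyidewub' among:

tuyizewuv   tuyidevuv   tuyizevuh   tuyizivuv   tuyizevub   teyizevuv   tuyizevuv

Rigor: start from *tuyidewub.
  rule 1 (unconditioned shift): tuyidewub → tuyidewuv
  rule 2 (unconditioned shift): tuyidewuv → tuyidevuv
  rule 3 (intervocalic lenition): tuyidevuv → tuyizevuv
  rule 4: no change — tuyizevuv
  ⇒ Rigor tuyizevuv

tuyizevuv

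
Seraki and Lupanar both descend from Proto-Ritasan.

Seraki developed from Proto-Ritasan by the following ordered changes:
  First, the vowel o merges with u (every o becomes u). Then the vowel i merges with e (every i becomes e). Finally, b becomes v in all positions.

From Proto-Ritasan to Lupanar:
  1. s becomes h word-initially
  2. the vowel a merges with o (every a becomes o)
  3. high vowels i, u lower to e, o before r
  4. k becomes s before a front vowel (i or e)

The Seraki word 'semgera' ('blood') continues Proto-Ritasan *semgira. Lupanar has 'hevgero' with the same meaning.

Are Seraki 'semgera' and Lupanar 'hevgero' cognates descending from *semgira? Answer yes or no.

no

Derive the expected Lupanar reflex of *semgira:
Lupanar: *semgira
  semgira → hemgira   [debuccalisation]
  hemgira → hemgiro   [vowel merger]
  hemgiro → hemgero   [pre-rhotic lowering]
  hemgero (rule 4 does not apply)
  giving Lupanar hemgero.
The regular Lupanar reflex would be 'hemgero', but the attested form is 'hevgero'. The correspondence is irregular, so they are not cognates (the Lupanar form has a different source).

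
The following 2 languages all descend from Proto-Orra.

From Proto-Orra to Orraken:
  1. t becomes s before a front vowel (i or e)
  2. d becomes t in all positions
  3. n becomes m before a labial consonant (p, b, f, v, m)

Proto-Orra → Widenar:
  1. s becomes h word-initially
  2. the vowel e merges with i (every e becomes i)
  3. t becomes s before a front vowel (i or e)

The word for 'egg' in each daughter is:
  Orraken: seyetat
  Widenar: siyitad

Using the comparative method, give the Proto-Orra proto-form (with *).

Position 1: Orraken has s, Widenar has s. Taking the neighbouring segments as reconstructed: Orraken s could go back to *t or *s; Widenar s can only go back to *t — the one source consistent with every daughter is *t.
Position 7: Orraken has t, Widenar has d. Widenar preserves d here (none of its changes turn any other segment into d), so the proto-segment is *d.
Position 2: Orraken has e, Widenar has i. Orraken preserves e here (none of its changes turn any other segment into e), so the proto-segment is *e.
This points to *teyetad. Verify forward in each daughter:
Orraken: *teyetad
  teyetad → seyetad   [palatalisation]
  seyetad → seyetat   [unconditioned shift]
  seyetat (rule 3 does not apply)
  giving Orraken seyetat.
Widenar: *teyetad > tiyitad > siyitad  (by vowel merger, palatalisation)
*teyetad is the unique common source.

*teyetad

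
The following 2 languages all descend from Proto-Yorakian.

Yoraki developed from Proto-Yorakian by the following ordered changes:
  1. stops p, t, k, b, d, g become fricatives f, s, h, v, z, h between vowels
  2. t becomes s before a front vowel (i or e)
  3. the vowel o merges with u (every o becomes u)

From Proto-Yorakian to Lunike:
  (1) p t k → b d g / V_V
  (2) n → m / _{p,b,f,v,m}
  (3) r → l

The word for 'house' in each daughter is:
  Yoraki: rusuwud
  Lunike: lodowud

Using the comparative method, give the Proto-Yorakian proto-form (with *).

Position 3: Yoraki has s, Lunike has d. Taking the neighbouring segments as reconstructed: Yoraki s could go back to *t or *s; Lunike d could go back to *t or *d — the one source consistent with every daughter is *t.
Position 4: Yoraki has u, Lunike has o. Lunike preserves o here (none of its changes turn any other segment into o), so the proto-segment is *o.
Verify the candidate proto-form against each daughter:
Yoraki: *rotowud > rosowud > rusuwud  (by intervocalic lenition, vowel merger)
Lunike: start from *rotowud.
  rule 1 (intervocalic voicing): rotowud → rodowud
  rule 2: no change — rodowud
  rule 3 (unconditioned shift): rodowud → lodowud
  ⇒ Lunike lodowud
*rotowud is the unique common source.

*rotowud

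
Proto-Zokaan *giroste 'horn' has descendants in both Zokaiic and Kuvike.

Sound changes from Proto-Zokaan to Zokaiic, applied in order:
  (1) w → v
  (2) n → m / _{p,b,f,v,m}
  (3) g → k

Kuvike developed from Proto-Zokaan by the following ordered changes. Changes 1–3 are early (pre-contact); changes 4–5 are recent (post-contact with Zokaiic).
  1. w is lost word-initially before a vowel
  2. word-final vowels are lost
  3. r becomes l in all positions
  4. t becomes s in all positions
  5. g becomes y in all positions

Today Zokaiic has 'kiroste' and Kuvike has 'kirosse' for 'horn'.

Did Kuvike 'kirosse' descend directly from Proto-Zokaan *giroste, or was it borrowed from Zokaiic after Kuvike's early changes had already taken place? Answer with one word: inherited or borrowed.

If inherited, *giroste would pass through all of Kuvike's changes:
Kuvike: *giroste > girost > gilost > giloss > yiloss  (by apocope, unconditioned shift, unconditioned shift, unconditioned shift)
If borrowed from Zokaiic 'kiroste' after the early changes, it would undergo only the recent ones:
  rule 4 (unconditioned shift): kiroste → kirosse
  rule 5 (unconditioned shift): no change (kirosse)
  ⇒ as a loan: kirosse
Kuvike 'kirosse' matches the loan outcome 'kirosse', not the inherited 'yiloss' — it skipped the early Kuvike changes, so it was borrowed from Zokaiic.

borrowed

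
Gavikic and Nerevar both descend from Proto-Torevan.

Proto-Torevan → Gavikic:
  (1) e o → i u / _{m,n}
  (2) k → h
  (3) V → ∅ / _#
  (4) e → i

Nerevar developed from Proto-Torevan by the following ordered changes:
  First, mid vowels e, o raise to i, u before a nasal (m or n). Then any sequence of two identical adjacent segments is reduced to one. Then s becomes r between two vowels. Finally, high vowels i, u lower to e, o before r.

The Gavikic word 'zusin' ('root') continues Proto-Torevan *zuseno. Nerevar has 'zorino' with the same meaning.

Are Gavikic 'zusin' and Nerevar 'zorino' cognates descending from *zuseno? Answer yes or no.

Derive the expected Nerevar reflex of *zuseno:
Nerevar: *zuseno
  zuseno → zusino   [pre-nasal raising]
  zusino (rule 2 does not apply)
  zusino → zurino   [rhotacism]
  zurino → zorino   [pre-rhotic lowering]
  giving Nerevar zorino.
Nerevar 'zorino' matches the regular reflex exactly, so the pair is cognate.

yes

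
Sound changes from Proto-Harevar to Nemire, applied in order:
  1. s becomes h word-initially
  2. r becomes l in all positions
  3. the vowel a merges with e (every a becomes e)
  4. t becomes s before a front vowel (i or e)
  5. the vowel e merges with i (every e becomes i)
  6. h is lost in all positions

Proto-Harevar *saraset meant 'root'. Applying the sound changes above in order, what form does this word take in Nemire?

ilisit

Nemire: *saraset
  saraset → haraset   [debuccalisation]
  haraset → halaset   [unconditioned shift]
  halaset → heleset   [vowel merger]
  heleset (rule 4 does not apply)
  heleset → hilisit   [vowel merger]
  hilisit → ilisit   [h-loss]
  giving Nemire ilisit.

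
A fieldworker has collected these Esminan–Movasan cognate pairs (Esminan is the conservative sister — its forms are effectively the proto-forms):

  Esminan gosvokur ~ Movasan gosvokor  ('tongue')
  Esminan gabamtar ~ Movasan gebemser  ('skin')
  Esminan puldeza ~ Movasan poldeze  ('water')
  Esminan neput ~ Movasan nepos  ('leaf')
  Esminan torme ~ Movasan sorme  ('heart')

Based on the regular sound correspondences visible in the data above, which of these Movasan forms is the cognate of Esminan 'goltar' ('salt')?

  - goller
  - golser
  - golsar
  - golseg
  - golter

golser

gabamtar ~ gebemser — Esminan t corresponds to Movasan s after a consonant, before a back vowel.
gabamtar ~ gebemser — Esminan a corresponds to Movasan e after a consonant, before r.
Applying these to Esminan 'goltar':
  goltar → golsar   (t→s after a consonant, before a back vowel)
  golsar → golser   (a→e after a consonant, before r)
So the Movasan cognate is 'golser'.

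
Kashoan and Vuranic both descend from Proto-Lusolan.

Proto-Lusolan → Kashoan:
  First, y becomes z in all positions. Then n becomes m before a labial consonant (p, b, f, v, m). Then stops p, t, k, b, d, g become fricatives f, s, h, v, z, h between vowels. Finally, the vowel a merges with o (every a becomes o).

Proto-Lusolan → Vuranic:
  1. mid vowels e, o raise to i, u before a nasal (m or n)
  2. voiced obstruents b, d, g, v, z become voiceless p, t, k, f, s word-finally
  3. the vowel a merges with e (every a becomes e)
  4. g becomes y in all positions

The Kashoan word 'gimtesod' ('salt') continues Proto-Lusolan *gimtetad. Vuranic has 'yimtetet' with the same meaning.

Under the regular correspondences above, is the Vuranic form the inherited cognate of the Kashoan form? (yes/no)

yes

Derive the expected Vuranic reflex of *gimtetad:
Vuranic: start from *gimtetad.
  rule 1: no change — gimtetad
  rule 2 (final devoicing): gimtetad → gimtetat
  rule 3 (vowel merger): gimtetat → gimtetet
  rule 4 (unconditioned shift): gimtetet → yimtetet
  ⇒ Vuranic yimtetet
Vuranic 'yimtetet' matches the regular reflex exactly, so the pair is cognate.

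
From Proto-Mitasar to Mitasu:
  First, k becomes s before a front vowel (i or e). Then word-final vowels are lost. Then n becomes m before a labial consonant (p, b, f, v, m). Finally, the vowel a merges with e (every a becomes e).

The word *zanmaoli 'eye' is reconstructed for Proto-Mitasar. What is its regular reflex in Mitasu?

zemmeol

Mitasu: *zanmaoli > zanmaol > zammaol > zemmeol  (by apocope, nasal place assimilation, vowel merger)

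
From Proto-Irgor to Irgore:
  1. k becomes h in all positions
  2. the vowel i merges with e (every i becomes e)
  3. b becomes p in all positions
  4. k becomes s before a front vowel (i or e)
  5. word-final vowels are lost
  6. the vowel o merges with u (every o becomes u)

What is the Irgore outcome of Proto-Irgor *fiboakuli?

Irgore: *fiboakuli
  fiboakuli → fiboahuli   [unconditioned shift]
  fiboahuli → feboahule   [vowel merger]
  feboahule → fepoahule   [unconditioned shift]
  fepoahule (rule 4 does not apply)
  fepoahule → fepoahul   [apocope]
  fepoahul → fepuahul   [vowel merger]
  giving Irgore fepuahul.

fepuahul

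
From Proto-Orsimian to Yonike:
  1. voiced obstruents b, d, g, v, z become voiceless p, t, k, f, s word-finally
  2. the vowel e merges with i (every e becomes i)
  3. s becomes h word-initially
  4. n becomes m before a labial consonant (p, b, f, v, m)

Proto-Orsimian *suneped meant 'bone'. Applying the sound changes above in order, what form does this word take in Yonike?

hunipit

Yonike: *suneped > sunepet > sunipit > hunipit  (by final devoicing, vowel merger, debuccalisation)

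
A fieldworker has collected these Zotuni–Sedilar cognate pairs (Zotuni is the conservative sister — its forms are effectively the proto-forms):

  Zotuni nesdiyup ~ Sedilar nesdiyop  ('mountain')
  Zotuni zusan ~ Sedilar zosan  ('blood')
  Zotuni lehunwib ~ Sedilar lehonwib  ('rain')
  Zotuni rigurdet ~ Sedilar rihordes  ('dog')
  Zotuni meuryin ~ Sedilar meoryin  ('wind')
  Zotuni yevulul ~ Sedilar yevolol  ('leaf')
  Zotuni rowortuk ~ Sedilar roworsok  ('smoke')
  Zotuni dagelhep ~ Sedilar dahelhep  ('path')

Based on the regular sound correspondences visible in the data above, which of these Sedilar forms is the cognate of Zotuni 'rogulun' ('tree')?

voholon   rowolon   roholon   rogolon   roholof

roholon

rigurdet ~ rihordes — Zotuni g corresponds to Sedilar h between vowels (before a back vowel).
zusan ~ zosan, yevulul ~ yevolol — Zotuni u corresponds to Sedilar o after a consonant, before a consonant other than r, m, n, p, b, f, v.
lehunwib ~ lehonwib — Zotuni u corresponds to Sedilar o after a consonant, before a nasal.
Applying these to Zotuni 'rogulun':
  rogulun → rohulun   (g→h between vowels (before a back vowel))
  rohulun → roholun   (u→o after a consonant, before a consonant other than r, m, n, p, b, f, v)
  roholun → roholon   (u→o after a consonant, before a nasal)
So the Sedilar cognate is 'roholon'.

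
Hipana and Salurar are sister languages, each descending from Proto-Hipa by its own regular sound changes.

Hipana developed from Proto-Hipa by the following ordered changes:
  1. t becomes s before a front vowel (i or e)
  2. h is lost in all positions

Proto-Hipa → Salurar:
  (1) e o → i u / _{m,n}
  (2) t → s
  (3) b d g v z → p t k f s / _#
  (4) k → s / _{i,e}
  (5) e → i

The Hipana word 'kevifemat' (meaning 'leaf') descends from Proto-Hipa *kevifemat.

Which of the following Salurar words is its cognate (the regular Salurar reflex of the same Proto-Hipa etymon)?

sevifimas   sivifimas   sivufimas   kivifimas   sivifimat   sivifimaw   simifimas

Salurar: *kevifemat
  kevifemat → kevifimat   [pre-nasal raising]
  kevifimat → kevifimas   [unconditioned shift]
  kevifimas (rule 3 does not apply)
  kevifimas → sevifimas   [palatalisation]
  sevifimas → sivifimas   [vowel merger]
  giving Salurar sivifimas.
Only 'sivifimas' matches the regular Salurar development of *kevifemat.

sivifimas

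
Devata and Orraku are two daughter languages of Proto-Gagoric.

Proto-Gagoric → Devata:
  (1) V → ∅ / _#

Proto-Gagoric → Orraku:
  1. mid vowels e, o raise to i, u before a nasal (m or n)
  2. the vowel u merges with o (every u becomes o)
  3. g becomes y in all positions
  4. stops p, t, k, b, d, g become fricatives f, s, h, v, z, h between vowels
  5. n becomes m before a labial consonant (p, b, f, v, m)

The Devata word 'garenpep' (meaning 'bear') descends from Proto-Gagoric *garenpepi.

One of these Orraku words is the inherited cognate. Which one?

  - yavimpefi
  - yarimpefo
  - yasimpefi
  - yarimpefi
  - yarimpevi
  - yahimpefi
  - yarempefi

Orraku: start from *garenpepi.
  rule 1 (pre-nasal raising): garenpepi → garinpepi
  rule 2: no change — garinpepi
  rule 3 (unconditioned shift): garinpepi → yarinpepi
  rule 4 (intervocalic lenition): yarinpepi → yarinpefi
  rule 5 (nasal place assimilation): yarinpefi → yarimpefi
  ⇒ Orraku yarimpefi
Among the options, 'yarimpefi' alone shows every Orraku change applied in order.

yarimpefi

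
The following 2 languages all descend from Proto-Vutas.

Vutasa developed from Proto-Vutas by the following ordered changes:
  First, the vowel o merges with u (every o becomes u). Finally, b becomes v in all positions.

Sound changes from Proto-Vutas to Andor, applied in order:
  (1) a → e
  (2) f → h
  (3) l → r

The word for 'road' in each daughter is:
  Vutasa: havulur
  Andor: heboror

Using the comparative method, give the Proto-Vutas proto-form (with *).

Position 3: Vutasa has v, Andor has b. Andor preserves b here (none of its changes turn any other segment into b), so the proto-segment is *b.
Position 6: Vutasa has u, Andor has o. Andor preserves o here (none of its changes turn any other segment into o), so the proto-segment is *o.
Position 5: Vutasa has l, Andor has r. Vutasa preserves l here (none of its changes turn any other segment into l), so the proto-segment is *l.
This points to *habolor. Verify forward in each daughter:
Vutasa: *habolor
  habolor → habulur   [vowel merger]
  habulur → havulur   [unconditioned shift]
  giving Vutasa havulur.
Andor: *habolor
  habolor → hebolor   [vowel merger]
  hebolor (rule 2 does not apply)
  hebolor → heboror   [unconditioned shift]
  giving Andor heboror.
*habolor is the unique common source.

*habolor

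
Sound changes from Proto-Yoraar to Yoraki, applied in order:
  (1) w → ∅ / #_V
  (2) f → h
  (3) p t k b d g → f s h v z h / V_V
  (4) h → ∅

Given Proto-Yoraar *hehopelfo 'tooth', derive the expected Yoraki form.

Yoraki: start from *hehopelfo.
  rule 1: no change — hehopelfo
  rule 2 (unconditioned shift): hehopelfo → hehopelho
  rule 3 (intervocalic lenition): hehopelho → hehofelho
  rule 4 (h-loss): hehofelho → eofelo
  ⇒ Yoraki eofelo

eofelo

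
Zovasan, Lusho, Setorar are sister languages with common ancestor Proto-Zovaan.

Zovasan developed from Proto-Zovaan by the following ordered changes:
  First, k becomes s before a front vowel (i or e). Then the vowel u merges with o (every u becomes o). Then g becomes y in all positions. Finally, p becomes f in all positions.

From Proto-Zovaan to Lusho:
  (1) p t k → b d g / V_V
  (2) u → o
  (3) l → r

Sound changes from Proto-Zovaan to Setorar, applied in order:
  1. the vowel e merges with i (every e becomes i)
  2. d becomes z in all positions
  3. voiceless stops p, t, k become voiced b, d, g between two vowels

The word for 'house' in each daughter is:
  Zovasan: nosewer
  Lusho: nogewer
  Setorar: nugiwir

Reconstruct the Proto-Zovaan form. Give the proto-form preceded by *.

*nukewer

Position 2: Zovasan has o, Lusho has o, Setorar has u. Setorar preserves u here (none of its changes turn any other segment into u), so the proto-segment is *u.
Position 3: Zovasan has s, Lusho has g, Setorar has g. Taking the neighbouring segments as reconstructed: Zovasan s could go back to *k or *s; Lusho g could go back to *k or *g; Setorar g could go back to *k or *g — the one source consistent with every daughter is *k.
Verify the candidate proto-form against each daughter:
Zovasan: *nukewer
  nukewer → nusewer   [palatalisation]
  nusewer → nosewer   [vowel merger]
  nosewer (rule 3 does not apply)
  nosewer (rule 4 does not apply)
  giving Zovasan nosewer.
Lusho: start from *nukewer.
  rule 1 (intervocalic voicing): nukewer → nugewer
  rule 2 (vowel merger): nugewer → nogewer
  rule 3: no change — nogewer
  ⇒ Lusho nogewer
Setorar: *nukewer > nukiwir > nugiwir  (by vowel merger, intervocalic voicing)
No other proto-form is consistent with every reflex, so the reconstruction is *nukewer.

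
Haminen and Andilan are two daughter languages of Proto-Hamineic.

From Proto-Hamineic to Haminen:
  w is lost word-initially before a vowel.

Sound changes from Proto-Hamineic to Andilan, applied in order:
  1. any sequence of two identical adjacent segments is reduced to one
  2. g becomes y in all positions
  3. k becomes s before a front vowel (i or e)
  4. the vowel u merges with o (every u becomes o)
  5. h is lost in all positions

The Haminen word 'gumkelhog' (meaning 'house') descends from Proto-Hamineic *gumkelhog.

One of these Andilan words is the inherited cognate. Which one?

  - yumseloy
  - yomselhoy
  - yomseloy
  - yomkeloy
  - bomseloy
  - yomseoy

yomseloy

Andilan: *gumkelhog
  gumkelhog (rule 1 does not apply)
  gumkelhog → yumkelhoy   [unconditioned shift]
  yumkelhoy → yumselhoy   [palatalisation]
  yumselhoy → yomselhoy   [vowel merger]
  yomselhoy → yomseloy   [h-loss]
  giving Andilan yomseloy.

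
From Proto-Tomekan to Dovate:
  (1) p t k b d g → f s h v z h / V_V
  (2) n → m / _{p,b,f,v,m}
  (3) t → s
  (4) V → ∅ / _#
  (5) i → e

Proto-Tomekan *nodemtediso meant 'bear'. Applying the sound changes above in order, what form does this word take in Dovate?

nozemsezes

Dovate: *nodemtediso
  nodemtediso → nozemteziso   [intervocalic lenition]
  nozemteziso (rule 2 does not apply)
  nozemteziso → nozemseziso   [unconditioned shift]
  nozemseziso → nozemsezis   [apocope]
  nozemsezis → nozemsezes   [vowel merger]
  giving Dovate nozemsezes.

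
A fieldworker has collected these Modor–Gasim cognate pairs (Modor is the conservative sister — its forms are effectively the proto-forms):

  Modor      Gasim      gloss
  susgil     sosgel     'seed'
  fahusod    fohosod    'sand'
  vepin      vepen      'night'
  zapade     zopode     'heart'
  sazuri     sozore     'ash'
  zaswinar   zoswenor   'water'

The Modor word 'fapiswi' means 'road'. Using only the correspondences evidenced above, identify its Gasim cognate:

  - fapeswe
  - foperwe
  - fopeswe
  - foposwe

fopeswe

zapade ~ zopode — Modor a corresponds to Gasim o after a consonant, before a labial obstruent.
susgil ~ sosgel — Modor i corresponds to Gasim e after a consonant, before a consonant other than r, m, n, p, b, f, v.
sazuri ~ sozore — Modor i corresponds to Gasim e word-finally.
Applying these to Modor 'fapiswi':
  fapiswi → fopiswi   (a→o after a consonant, before a labial obstruent)
  fopiswi → fopeswi   (i→e after a consonant, before a consonant other than r, m, n, p, b, f, v)
  fopeswi → fopeswe   (i→e word-finally)
So the Gasim cognate is 'fopeswe'.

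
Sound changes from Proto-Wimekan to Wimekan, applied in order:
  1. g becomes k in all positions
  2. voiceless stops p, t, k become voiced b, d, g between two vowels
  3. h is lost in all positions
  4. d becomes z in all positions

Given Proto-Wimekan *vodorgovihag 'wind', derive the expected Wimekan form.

Wimekan: start from *vodorgovihag.
  rule 1 (unconditioned shift): vodorgovihag → vodorkovihak
  rule 2: no change — vodorkovihak
  rule 3 (h-loss): vodorkovihak → vodorkoviak
  rule 4 (unconditioned shift): vodorkoviak → vozorkoviak
  ⇒ Wimekan vozorkoviak

vozorkoviak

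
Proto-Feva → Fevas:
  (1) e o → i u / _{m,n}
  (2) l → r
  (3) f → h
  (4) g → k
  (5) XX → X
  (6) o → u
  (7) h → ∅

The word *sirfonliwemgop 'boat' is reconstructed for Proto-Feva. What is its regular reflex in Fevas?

sirunriwimkup

Fevas: start from *sirfonliwemgop.
  rule 1 (pre-nasal raising): sirfonliwemgop → sirfunliwimgop
  rule 2 (unconditioned shift): sirfunliwimgop → sirfunriwimgop
  rule 3 (unconditioned shift): sirfunriwimgop → sirhunriwimgop
  rule 4 (unconditioned shift): sirhunriwimgop → sirhunriwimkop
  rule 5: no change — sirhunriwimkop
  rule 6 (vowel merger): sirhunriwimkop → sirhunriwimkup
  rule 7 (h-loss): sirhunriwimkup → sirunriwimkup
  ⇒ Fevas sirunriwimkup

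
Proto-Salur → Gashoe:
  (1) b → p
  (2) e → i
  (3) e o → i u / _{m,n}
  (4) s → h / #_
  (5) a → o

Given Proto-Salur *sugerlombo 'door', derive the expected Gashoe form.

hugirlumpo

Gashoe: *sugerlombo > sugerlompo > sugirlompo > sugirlumpo > hugirlumpo  (by unconditioned shift, vowel merger, pre-nasal raising, debuccalisation)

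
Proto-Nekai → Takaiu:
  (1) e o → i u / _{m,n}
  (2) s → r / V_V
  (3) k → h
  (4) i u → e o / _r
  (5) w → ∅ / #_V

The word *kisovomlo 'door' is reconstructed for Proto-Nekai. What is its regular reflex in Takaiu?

herovumlo

Takaiu: *kisovomlo
  kisovomlo → kisovumlo   [pre-nasal raising]
  kisovumlo → kirovumlo   [rhotacism]
  kirovumlo → hirovumlo   [unconditioned shift]
  hirovumlo → herovumlo   [pre-rhotic lowering]
  herovumlo (rule 5 does not apply)
  giving Takaiu herovumlo.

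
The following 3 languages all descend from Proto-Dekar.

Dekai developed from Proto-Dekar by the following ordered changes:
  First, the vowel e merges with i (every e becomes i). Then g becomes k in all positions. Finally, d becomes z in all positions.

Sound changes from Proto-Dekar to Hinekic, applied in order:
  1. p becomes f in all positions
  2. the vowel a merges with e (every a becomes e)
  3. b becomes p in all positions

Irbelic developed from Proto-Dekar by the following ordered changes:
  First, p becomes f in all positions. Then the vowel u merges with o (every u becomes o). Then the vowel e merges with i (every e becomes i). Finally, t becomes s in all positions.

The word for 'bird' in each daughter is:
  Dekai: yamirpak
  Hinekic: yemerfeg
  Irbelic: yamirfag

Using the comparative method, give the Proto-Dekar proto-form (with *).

Position 8: Dekai has k, Hinekic has g, Irbelic has g. Hinekic preserves g here (none of its changes turn any other segment into g), so the proto-segment is *g.
Position 6: Dekai has p, Hinekic has f, Irbelic has f. Dekai preserves p here (none of its changes turn any other segment into p), so the proto-segment is *p.
Position 7: Dekai has a, Hinekic has e, Irbelic has a. Dekai preserves a here (none of its changes turn any other segment into a), so the proto-segment is *a.
Verify the candidate proto-form against each daughter:
Dekai: *yamerpag
  yamerpag → yamirpag   [vowel merger]
  yamirpag → yamirpak   [unconditioned shift]
  yamirpak (rule 3 does not apply)
  giving Dekai yamirpak.
Hinekic: *yamerpag > yamerfag > yemerfeg  (by unconditioned shift, vowel merger)
Irbelic: *yamerpag
  yamerpag → yamerfag   [unconditioned shift]
  yamerfag (rule 2 does not apply)
  yamerfag → yamirfag   [vowel merger]
  yamirfag (rule 4 does not apply)
  giving Irbelic yamirfag.
No other proto-form is consistent with every reflex, so the reconstruction is *yamerpag.

*yamerpag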